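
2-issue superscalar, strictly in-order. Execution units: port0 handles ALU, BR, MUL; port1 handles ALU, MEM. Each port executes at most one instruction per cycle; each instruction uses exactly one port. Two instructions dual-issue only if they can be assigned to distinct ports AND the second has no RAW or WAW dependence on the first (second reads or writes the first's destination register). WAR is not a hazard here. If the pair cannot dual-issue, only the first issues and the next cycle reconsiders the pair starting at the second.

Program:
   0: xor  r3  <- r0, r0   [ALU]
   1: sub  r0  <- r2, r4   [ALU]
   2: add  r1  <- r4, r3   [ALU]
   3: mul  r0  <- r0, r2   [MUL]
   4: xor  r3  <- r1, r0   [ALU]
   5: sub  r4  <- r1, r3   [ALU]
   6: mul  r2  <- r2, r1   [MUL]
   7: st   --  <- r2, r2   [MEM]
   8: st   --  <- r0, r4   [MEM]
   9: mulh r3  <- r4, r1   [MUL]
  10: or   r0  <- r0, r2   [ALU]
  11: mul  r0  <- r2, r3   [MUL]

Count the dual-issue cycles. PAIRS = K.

#0 head=0: xor.ALU/sub.ALU i0/i1 2-wide
#1 head=2: add.ALU/mul.MUL i2/i3 2-wide
#2 head=4: xor.ALU i4 RAW r3
#3 head=5: sub.ALU/mul.MUL i5/i6 2-wide
#4 head=7: st.MEM i7 no-port MEM/MEM
#5 head=8: st.MEM/mulh.MUL i8/i9 2-wide
#6 head=10: or.ALU i10 WAW r0
#7 head=11: mul.MUL i11 tail

PAIRS = 4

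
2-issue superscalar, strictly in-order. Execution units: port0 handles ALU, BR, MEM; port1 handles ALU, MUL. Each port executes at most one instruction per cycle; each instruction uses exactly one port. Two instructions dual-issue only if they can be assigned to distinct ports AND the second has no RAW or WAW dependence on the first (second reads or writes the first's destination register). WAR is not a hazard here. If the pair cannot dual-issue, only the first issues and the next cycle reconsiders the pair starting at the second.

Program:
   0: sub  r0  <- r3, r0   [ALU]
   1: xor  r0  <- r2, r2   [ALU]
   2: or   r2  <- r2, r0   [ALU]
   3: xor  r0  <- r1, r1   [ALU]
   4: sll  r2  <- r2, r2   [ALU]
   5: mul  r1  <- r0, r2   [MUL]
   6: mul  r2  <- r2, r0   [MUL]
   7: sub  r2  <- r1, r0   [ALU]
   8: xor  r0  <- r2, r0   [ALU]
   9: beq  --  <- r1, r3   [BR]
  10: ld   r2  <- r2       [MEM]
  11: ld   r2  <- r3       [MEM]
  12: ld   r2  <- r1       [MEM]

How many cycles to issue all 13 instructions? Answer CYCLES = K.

  cy0 -> i0 (sub) WAW r0
  cy1 -> i1 (xor) RAW r0
  cy2 -> i2&i3 (or/xor) pair
  cy3 -> i4 (sll) RAW r2
  cy4 -> i5 (mul) no-port MUL/MUL
  cy5 -> i6 (mul) WAW r2
  cy6 -> i7 (sub) RAW r2
  cy7 -> i8&i9 (xor/beq) pair
  cy8 -> i10 (ld) no-port MEM/MEM
  cy9 -> i11 (ld) no-port MEM/MEM
  cy10 -> i12 (ld) tail

CYCLES = 11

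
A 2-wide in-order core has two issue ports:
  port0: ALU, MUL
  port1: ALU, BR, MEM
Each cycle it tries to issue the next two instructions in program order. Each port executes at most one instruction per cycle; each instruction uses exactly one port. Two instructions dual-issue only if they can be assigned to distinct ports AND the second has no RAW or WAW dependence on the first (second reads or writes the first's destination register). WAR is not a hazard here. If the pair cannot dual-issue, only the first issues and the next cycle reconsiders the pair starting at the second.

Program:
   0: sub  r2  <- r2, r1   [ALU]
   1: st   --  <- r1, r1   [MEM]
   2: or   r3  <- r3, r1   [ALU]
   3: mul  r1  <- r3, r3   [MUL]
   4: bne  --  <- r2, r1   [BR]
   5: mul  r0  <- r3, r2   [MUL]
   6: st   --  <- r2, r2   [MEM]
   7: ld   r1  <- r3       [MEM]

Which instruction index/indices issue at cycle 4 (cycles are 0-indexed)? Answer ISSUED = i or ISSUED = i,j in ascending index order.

ISSUED = 6

c0: i0/i1 sub.ALU;st.MEM  2-wide
c1: i2 or.ALU  RAW r3
c2: i3 mul.MUL  RAW r1
c3: i4/i5 bne.BR;mul.MUL  2-wide
c4: i6 st.MEM  no-port MEM/MEM
c5: i7 ld.MEM  tail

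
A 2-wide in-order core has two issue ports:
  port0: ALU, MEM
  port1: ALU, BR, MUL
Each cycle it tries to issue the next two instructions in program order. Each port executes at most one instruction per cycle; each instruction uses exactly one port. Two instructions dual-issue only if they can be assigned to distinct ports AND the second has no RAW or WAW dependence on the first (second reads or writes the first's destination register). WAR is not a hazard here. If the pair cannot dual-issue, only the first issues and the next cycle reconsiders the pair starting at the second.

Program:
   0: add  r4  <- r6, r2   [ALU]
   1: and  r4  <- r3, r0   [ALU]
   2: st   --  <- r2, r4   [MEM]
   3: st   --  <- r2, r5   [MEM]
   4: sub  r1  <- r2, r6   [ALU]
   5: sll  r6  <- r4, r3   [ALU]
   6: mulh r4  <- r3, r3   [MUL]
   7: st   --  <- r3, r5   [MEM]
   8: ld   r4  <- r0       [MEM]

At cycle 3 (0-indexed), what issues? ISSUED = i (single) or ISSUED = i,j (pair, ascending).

ISSUED = 3,4

t=0 i0:add ; WAW r4
t=1 i1:and ; RAW r4
t=2 i2:st ; no-port MEM/MEM
t=3 i3&i4:st sub ; dual
t=4 i5&i6:sll mulh ; dual
t=5 i7:st ; no-port MEM/MEM
t=6 i8:ld ; tail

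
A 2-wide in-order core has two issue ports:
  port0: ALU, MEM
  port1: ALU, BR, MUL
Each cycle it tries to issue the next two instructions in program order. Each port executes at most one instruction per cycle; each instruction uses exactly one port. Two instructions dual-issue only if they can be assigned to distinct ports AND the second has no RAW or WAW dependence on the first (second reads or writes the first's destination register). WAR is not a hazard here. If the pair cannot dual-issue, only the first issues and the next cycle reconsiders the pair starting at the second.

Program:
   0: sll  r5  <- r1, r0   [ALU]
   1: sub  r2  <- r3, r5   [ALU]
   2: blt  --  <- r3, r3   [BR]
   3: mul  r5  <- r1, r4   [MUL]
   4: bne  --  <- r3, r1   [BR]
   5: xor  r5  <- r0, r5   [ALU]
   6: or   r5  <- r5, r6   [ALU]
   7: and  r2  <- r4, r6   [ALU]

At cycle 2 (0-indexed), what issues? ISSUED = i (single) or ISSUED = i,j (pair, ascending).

c0: i0 sll.ALU  RAW r5
c1: i1&i2 sub.ALU blt.BR  dual
c2: i3 mul.MUL  no-port MUL/BR
c3: i4&i5 bne.BR xor.ALU  dual
c4: i6&i7 or.ALU and.ALU  dual

ISSUED = 3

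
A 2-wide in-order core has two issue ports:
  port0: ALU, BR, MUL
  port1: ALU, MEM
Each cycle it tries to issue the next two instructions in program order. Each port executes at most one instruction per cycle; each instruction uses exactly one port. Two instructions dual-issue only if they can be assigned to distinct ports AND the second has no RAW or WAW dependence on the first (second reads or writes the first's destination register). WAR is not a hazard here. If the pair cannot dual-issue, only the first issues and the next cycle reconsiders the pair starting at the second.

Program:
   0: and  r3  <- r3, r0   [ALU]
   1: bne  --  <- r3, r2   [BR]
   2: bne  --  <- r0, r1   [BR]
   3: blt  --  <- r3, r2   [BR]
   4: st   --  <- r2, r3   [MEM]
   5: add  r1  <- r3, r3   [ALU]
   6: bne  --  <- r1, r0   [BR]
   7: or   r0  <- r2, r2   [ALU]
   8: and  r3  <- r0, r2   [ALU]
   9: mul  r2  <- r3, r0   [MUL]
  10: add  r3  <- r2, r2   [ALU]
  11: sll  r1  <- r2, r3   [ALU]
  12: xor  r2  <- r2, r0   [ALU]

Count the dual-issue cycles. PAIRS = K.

PAIRS = 3

[0] i0  and.ALU  -- RAW r3
[1] i1  bne.BR  -- no-port BR/BR
[2] i2  bne.BR  -- no-port BR/BR
[3] i3,i4  blt.BR;st.MEM  -- pair
[4] i5  add.ALU  -- RAW r1
[5] i6,i7  bne.BR;or.ALU  -- pair
[6] i8  and.ALU  -- RAW r3
[7] i9  mul.MUL  -- RAW r2
[8] i10  add.ALU  -- RAW r3
[9] i11,i12  sll.ALU;xor.ALU  -- pair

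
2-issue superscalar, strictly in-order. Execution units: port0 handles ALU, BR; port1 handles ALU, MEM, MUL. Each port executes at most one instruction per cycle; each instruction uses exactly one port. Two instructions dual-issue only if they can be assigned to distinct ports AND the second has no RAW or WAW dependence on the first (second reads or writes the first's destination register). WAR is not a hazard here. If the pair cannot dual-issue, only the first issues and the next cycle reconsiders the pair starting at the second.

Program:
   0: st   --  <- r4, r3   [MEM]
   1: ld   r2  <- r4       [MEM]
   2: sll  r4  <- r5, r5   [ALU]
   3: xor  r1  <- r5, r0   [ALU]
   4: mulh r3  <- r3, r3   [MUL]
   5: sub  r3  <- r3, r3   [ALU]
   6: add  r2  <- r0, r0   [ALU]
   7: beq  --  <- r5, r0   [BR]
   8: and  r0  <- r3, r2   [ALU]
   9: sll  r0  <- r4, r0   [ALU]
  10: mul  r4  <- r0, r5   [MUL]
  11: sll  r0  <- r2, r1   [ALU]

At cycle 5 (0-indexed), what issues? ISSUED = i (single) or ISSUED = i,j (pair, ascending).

  cy0 -> i0 (st.MEM) no-port MEM/MEM
  cy1 -> i1,i2 (ld.MEM;sll.ALU) 2-wide
  cy2 -> i3,i4 (xor.ALU;mulh.MUL) 2-wide
  cy3 -> i5,i6 (sub.ALU;add.ALU) 2-wide
  cy4 -> i7,i8 (beq.BR;and.ALU) 2-wide
  cy5 -> i9 (sll.ALU) RAW r0
  cy6 -> i10,i11 (mul.MUL;sll.ALU) 2-wide

ISSUED = 9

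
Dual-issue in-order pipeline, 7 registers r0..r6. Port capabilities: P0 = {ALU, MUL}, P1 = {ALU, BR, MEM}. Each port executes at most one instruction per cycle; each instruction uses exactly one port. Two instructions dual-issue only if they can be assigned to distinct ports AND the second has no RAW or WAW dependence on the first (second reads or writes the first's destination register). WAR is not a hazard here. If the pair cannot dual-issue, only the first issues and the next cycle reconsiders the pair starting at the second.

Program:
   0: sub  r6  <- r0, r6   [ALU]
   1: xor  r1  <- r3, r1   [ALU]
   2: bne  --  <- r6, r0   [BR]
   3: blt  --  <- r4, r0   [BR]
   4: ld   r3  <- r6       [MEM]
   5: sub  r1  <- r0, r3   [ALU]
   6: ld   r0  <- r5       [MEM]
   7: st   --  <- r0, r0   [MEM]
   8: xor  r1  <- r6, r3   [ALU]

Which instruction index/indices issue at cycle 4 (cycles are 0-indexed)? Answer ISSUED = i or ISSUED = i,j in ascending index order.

0. sub.ALU/xor.ALU @i0/i1  | pair
1. bne.BR @i2  | no-port BR/BR
2. blt.BR @i3  | no-port BR/MEM
3. ld.MEM @i4  | RAW r3
4. sub.ALU/ld.MEM @i5/i6  | pair
5. st.MEM/xor.ALU @i7/i8  | pair

ISSUED = 5,6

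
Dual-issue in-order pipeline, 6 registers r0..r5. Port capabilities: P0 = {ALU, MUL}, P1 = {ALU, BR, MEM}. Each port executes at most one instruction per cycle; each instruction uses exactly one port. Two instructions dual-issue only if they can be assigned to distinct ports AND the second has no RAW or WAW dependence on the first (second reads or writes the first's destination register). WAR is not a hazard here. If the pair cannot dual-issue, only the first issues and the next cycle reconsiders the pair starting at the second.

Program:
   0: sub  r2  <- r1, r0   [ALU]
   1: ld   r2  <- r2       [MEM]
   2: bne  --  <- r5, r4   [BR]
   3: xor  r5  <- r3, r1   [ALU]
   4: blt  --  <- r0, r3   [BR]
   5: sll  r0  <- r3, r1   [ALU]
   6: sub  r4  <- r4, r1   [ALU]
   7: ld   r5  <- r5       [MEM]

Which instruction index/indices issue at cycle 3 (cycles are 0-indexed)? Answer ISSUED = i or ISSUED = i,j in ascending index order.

[0] i0  sub.ALU  -- RAW+WAW r2
[1] i1  ld.MEM  -- no-port MEM/BR
[2] i2/i3  bne.BR/xor.ALU  -- dual
[3] i4/i5  blt.BR/sll.ALU  -- dual
[4] i6/i7  sub.ALU/ld.MEM  -- dual

ISSUED = 4,5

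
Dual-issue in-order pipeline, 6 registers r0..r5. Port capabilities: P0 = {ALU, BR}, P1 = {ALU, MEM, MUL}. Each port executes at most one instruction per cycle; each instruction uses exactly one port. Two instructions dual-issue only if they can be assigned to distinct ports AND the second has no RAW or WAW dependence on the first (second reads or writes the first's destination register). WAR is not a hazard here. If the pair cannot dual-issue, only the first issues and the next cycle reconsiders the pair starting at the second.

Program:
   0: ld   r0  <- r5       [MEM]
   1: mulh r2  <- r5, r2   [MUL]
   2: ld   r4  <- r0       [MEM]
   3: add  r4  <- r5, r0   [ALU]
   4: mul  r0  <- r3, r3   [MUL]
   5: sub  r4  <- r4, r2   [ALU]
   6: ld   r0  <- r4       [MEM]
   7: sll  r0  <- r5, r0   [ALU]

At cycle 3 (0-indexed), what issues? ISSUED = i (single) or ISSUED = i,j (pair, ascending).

ISSUED = 3,4

  cy0 -> i0 (ld.MEM) no-port MEM/MUL
  cy1 -> i1 (mulh.MUL) no-port MUL/MEM
  cy2 -> i2 (ld.MEM) WAW r4
  cy3 -> i3&i4 (add.ALU/mul.MUL) 2-wide
  cy4 -> i5 (sub.ALU) RAW r4
  cy5 -> i6 (ld.MEM) RAW+WAW r0
  cy6 -> i7 (sll.ALU) tail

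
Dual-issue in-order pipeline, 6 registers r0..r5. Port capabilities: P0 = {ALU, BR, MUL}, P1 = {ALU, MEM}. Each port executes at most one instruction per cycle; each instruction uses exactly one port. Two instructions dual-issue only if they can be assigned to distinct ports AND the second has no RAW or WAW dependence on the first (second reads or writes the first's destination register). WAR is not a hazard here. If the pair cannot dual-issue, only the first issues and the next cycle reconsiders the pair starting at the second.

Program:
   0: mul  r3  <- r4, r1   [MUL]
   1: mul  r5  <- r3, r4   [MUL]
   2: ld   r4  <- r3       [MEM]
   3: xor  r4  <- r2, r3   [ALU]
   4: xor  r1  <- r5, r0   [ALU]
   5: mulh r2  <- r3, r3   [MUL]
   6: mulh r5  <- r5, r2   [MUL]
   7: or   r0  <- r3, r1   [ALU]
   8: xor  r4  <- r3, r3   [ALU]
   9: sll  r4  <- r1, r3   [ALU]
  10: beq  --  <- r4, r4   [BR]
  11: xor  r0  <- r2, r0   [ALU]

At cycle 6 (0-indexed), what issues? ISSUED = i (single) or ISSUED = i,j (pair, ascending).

t=0 i0:mul ; no-port MUL/MUL
t=1 i1/i2:mul;ld ; pair
t=2 i3/i4:xor;xor ; pair
t=3 i5:mulh ; no-port MUL/MUL
t=4 i6/i7:mulh;or ; pair
t=5 i8:xor ; WAW r4
t=6 i9:sll ; RAW r4
t=7 i10/i11:beq;xor ; pair

ISSUED = 9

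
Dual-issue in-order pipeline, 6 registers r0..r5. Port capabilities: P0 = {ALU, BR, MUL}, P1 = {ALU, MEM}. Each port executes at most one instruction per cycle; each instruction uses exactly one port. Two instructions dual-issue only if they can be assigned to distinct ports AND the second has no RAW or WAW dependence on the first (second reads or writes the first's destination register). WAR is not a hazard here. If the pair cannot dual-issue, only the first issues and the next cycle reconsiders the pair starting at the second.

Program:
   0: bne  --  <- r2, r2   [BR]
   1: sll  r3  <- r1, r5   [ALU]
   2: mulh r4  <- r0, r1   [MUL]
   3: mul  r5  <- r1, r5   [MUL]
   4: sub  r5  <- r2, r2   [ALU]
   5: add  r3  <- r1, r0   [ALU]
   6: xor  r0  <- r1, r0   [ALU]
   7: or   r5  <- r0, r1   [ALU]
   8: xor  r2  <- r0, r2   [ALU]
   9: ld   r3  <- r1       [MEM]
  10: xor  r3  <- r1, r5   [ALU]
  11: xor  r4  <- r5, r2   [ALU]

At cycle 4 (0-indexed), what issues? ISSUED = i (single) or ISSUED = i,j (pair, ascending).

ISSUED = 6

  cy0 -> i0/i1 (bne.BR+sll.ALU) dual
  cy1 -> i2 (mulh.MUL) no-port MUL/MUL
  cy2 -> i3 (mul.MUL) WAW r5
  cy3 -> i4/i5 (sub.ALU+add.ALU) dual
  cy4 -> i6 (xor.ALU) RAW r0
  cy5 -> i7/i8 (or.ALU+xor.ALU) dual
  cy6 -> i9 (ld.MEM) WAW r3
  cy7 -> i10/i11 (xor.ALU+xor.ALU) dual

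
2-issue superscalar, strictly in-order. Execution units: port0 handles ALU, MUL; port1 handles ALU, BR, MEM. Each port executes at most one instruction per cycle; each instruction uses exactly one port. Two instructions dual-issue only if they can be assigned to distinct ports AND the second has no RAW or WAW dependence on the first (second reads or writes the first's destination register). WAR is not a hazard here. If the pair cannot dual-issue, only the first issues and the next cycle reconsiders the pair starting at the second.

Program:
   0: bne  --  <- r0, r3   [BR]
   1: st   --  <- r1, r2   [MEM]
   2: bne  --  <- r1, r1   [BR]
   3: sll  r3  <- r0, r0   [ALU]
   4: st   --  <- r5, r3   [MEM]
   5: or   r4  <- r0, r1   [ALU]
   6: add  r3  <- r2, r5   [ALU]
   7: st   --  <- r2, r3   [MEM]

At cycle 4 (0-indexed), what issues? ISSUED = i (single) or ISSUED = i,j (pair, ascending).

ISSUED = 6

t=0 i0:bne.BR ; no-port BR/MEM
t=1 i1:st.MEM ; no-port MEM/BR
t=2 i2/i3:bne.BR+sll.ALU ; pair
t=3 i4/i5:st.MEM+or.ALU ; pair
t=4 i6:add.ALU ; RAW r3
t=5 i7:st.MEM ; tail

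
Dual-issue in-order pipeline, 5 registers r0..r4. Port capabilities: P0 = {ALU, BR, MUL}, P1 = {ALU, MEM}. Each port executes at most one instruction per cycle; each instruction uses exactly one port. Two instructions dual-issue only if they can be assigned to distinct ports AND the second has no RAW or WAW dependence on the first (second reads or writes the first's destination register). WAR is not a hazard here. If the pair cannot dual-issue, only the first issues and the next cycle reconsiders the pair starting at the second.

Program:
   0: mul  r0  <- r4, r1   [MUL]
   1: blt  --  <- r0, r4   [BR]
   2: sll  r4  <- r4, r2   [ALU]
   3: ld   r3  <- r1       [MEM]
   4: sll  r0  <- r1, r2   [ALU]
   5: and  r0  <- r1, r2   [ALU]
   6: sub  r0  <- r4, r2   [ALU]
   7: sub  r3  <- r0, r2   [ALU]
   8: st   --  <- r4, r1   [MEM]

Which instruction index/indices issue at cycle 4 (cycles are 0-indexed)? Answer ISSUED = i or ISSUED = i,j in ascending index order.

ISSUED = 6

0. mul.MUL @i0  | no-port MUL/BR
1. blt.BR+sll.ALU @i1&i2  | dual
2. ld.MEM+sll.ALU @i3&i4  | dual
3. and.ALU @i5  | WAW r0
4. sub.ALU @i6  | RAW r0
5. sub.ALU+st.MEM @i7&i8  | dual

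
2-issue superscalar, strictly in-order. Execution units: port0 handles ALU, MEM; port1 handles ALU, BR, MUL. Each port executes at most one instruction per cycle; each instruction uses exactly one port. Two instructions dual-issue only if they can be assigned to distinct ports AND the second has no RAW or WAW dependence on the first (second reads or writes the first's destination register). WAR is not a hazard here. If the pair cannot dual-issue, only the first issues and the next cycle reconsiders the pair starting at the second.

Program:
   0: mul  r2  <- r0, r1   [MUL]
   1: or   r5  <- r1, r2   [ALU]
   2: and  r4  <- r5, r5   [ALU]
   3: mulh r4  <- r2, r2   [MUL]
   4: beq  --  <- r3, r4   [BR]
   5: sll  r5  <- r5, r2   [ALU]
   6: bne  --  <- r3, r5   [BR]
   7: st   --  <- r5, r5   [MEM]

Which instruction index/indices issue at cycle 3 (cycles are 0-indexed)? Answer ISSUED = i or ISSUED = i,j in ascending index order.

ISSUED = 3

0. mul @i0  | RAW r2
1. or @i1  | RAW r5
2. and @i2  | WAW r4
3. mulh @i3  | no-port MUL/BR
4. beq+sll @i4/i5  | 2-wide
5. bne+st @i6/i7  | 2-wide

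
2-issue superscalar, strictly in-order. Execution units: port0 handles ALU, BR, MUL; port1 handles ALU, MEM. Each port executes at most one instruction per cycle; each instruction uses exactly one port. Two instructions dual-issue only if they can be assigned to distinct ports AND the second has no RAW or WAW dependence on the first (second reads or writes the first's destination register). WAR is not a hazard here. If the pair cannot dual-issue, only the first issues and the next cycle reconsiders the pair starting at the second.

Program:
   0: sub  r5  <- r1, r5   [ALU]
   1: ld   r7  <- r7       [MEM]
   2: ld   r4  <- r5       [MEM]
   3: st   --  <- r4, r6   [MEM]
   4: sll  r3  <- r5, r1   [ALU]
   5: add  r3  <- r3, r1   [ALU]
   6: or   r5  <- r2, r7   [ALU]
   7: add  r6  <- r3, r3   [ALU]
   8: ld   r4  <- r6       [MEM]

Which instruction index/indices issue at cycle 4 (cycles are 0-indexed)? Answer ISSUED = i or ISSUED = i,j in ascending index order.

c0: i0/i1 sub ld  dual
c1: i2 ld  no-port MEM/MEM
c2: i3/i4 st sll  dual
c3: i5/i6 add or  dual
c4: i7 add  RAW r6
c5: i8 ld  tail

ISSUED = 7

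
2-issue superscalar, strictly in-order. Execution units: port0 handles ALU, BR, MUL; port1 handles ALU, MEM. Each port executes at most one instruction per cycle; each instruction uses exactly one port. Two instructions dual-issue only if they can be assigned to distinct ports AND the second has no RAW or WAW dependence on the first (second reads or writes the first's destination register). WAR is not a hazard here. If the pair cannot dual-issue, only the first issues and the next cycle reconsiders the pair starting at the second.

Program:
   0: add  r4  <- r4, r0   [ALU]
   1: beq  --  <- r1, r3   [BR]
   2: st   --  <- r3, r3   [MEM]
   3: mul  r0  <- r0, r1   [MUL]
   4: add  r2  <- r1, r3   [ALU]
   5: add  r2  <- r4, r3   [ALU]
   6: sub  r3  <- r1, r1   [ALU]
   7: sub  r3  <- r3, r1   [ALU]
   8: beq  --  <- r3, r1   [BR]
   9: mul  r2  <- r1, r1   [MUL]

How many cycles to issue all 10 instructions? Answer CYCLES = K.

CYCLES = 7

c0: i0,i1 add;beq  dual
c1: i2,i3 st;mul  dual
c2: i4 add  WAW r2
c3: i5,i6 add;sub  dual
c4: i7 sub  RAW r3
c5: i8 beq  no-port BR/MUL
c6: i9 mul  tail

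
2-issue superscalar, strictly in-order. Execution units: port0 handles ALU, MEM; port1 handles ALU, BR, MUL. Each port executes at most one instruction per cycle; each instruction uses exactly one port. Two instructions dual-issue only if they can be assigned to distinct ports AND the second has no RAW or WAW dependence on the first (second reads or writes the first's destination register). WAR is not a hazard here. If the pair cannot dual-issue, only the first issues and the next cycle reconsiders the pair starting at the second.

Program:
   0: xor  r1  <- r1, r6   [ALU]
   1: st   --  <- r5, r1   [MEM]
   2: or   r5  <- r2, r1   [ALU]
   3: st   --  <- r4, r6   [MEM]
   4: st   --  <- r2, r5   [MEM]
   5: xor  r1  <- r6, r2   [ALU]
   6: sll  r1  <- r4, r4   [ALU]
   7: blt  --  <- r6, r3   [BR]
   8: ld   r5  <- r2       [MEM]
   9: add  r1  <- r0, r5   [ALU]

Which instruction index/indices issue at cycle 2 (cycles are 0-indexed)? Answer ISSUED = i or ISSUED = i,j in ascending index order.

  cy0 -> i0 (xor.ALU) RAW r1
  cy1 -> i1/i2 (st.MEM or.ALU) dual
  cy2 -> i3 (st.MEM) no-port MEM/MEM
  cy3 -> i4/i5 (st.MEM xor.ALU) dual
  cy4 -> i6/i7 (sll.ALU blt.BR) dual
  cy5 -> i8 (ld.MEM) RAW r5
  cy6 -> i9 (add.ALU) tail

ISSUED = 3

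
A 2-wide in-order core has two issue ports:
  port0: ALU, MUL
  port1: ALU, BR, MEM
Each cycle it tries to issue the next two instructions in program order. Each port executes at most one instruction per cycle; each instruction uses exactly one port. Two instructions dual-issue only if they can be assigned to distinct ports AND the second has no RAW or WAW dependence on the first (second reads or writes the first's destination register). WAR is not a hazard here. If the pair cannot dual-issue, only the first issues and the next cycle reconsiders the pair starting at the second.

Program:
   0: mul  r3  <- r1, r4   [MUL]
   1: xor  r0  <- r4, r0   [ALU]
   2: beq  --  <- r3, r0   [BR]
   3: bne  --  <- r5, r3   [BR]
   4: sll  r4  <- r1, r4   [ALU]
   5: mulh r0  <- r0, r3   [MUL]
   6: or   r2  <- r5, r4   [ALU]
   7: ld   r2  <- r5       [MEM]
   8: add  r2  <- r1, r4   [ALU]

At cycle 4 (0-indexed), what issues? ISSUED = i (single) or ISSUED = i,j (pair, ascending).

ISSUED = 7

#0 head=0: mul+xor i0,i1 pair
#1 head=2: beq i2 no-port BR/BR
#2 head=3: bne+sll i3,i4 pair
#3 head=5: mulh+or i5,i6 pair
#4 head=7: ld i7 WAW r2
#5 head=8: add i8 tail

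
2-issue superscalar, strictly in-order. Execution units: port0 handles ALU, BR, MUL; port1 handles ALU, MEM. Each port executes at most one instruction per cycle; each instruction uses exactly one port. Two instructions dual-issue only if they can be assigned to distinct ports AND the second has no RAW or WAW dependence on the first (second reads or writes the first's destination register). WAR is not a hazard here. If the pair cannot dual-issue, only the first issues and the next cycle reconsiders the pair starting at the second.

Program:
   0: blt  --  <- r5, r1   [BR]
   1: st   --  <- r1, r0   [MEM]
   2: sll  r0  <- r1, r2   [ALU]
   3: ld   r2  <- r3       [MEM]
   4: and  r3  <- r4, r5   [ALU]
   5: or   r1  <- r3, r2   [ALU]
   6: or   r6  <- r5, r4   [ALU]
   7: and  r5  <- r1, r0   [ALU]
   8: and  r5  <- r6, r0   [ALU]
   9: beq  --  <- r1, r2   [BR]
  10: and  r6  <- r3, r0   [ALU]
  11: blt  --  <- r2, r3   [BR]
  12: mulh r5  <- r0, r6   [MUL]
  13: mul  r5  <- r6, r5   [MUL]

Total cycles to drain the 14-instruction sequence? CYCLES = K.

[0] i0&i1  blt.BR;st.MEM  -- 2-wide
[1] i2&i3  sll.ALU;ld.MEM  -- 2-wide
[2] i4  and.ALU  -- RAW r3
[3] i5&i6  or.ALU;or.ALU  -- 2-wide
[4] i7  and.ALU  -- WAW r5
[5] i8&i9  and.ALU;beq.BR  -- 2-wide
[6] i10&i11  and.ALU;blt.BR  -- 2-wide
[7] i12  mulh.MUL  -- no-port MUL/MUL
[8] i13  mul.MUL  -- tail

CYCLES = 9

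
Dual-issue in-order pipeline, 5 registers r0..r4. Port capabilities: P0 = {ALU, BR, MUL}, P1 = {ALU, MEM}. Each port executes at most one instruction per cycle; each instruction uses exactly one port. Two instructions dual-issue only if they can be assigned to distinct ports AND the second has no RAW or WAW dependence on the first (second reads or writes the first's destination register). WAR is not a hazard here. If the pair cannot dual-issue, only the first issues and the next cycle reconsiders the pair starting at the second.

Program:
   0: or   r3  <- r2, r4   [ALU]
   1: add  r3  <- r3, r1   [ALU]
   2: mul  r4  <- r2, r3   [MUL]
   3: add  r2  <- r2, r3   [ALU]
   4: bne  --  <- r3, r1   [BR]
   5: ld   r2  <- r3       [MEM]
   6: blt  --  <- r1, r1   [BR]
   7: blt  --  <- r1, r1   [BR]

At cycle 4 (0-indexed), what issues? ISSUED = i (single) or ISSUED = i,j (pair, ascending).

[0] i0  or.ALU  -- RAW+WAW r3
[1] i1  add.ALU  -- RAW r3
[2] i2,i3  mul.MUL/add.ALU  -- pair
[3] i4,i5  bne.BR/ld.MEM  -- pair
[4] i6  blt.BR  -- no-port BR/BR
[5] i7  blt.BR  -- tail

ISSUED = 6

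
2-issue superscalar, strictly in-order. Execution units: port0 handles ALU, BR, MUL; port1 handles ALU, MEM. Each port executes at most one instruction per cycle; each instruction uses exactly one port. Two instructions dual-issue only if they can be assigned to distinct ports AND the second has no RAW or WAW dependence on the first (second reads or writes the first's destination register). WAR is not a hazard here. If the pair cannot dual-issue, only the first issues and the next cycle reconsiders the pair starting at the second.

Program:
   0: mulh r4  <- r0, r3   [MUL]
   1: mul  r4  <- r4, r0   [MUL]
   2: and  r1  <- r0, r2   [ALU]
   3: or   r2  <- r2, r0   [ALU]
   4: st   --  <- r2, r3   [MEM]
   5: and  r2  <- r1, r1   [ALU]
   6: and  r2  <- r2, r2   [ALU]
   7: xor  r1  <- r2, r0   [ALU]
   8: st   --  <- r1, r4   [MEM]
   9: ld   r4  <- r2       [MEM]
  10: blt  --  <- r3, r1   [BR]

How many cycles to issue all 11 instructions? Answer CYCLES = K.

CYCLES = 8

t=0 i0:mulh ; no-port MUL/MUL
t=1 i1/i2:mul/and ; 2-wide
t=2 i3:or ; RAW r2
t=3 i4/i5:st/and ; 2-wide
t=4 i6:and ; RAW r2
t=5 i7:xor ; RAW r1
t=6 i8:st ; no-port MEM/MEM
t=7 i9/i10:ld/blt ; 2-wide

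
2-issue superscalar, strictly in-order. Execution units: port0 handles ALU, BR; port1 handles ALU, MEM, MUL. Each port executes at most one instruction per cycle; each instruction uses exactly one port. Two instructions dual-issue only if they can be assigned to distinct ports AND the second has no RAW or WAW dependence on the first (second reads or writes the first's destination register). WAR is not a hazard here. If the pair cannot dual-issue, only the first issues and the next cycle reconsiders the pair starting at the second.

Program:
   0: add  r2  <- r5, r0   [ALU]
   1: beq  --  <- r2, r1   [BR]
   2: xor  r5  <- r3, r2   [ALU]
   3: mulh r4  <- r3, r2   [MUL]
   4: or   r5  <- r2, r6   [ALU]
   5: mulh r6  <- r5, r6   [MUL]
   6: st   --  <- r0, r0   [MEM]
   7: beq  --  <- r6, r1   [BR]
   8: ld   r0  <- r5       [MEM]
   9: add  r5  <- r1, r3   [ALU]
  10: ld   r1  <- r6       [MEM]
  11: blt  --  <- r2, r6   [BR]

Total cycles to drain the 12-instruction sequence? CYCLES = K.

0. add @i0  | RAW r2
1. beq/xor @i1&i2  | pair
2. mulh/or @i3&i4  | pair
3. mulh @i5  | no-port MUL/MEM
4. st/beq @i6&i7  | pair
5. ld/add @i8&i9  | pair
6. ld/blt @i10&i11  | pair

CYCLES = 7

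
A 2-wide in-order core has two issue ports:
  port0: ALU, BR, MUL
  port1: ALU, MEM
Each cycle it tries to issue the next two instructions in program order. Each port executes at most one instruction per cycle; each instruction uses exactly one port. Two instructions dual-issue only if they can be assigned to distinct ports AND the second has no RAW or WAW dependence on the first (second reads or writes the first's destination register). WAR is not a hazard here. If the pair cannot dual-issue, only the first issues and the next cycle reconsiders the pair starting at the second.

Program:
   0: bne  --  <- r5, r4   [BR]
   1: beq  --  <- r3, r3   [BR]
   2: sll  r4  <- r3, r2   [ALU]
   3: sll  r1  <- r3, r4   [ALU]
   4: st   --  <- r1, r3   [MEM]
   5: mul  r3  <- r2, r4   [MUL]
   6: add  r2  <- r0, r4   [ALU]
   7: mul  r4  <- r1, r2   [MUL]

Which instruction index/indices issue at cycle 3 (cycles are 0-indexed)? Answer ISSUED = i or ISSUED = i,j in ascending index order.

  cy0 -> i0 (bne) no-port BR/BR
  cy1 -> i1,i2 (beq+sll) 2-wide
  cy2 -> i3 (sll) RAW r1
  cy3 -> i4,i5 (st+mul) 2-wide
  cy4 -> i6 (add) RAW r2
  cy5 -> i7 (mul) tail

ISSUED = 4,5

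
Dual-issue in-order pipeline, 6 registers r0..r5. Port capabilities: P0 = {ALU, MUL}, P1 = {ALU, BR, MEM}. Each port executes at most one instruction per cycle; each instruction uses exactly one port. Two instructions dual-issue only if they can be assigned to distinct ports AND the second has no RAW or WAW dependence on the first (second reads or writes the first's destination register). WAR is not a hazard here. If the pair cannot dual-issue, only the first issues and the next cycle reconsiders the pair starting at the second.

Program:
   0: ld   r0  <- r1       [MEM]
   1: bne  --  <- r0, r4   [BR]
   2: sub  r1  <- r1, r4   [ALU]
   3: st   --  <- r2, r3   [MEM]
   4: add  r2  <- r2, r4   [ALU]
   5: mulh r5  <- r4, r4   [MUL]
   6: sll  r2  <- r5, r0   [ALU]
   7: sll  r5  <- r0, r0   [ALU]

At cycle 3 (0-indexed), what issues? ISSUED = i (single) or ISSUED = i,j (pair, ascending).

ISSUED = 5

[0] i0  ld  -- no-port MEM/BR
[1] i1,i2  bne sub  -- dual
[2] i3,i4  st add  -- dual
[3] i5  mulh  -- RAW r5
[4] i6,i7  sll sll  -- dual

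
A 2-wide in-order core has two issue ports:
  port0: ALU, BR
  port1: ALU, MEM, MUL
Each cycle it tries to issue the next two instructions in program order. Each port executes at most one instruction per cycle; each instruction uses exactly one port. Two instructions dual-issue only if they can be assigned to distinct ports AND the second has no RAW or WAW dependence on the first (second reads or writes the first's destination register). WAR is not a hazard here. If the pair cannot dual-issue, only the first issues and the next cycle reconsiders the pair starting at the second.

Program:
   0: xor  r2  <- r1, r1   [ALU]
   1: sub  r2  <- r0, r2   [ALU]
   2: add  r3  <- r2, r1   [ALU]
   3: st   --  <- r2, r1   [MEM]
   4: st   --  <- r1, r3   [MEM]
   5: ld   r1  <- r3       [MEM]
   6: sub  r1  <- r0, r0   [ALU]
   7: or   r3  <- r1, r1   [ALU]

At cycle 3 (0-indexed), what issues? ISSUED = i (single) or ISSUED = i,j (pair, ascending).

  cy0 -> i0 (xor.ALU) RAW+WAW r2
  cy1 -> i1 (sub.ALU) RAW r2
  cy2 -> i2&i3 (add.ALU/st.MEM) pair
  cy3 -> i4 (st.MEM) no-port MEM/MEM
  cy4 -> i5 (ld.MEM) WAW r1
  cy5 -> i6 (sub.ALU) RAW r1
  cy6 -> i7 (or.ALU) tail

ISSUED = 4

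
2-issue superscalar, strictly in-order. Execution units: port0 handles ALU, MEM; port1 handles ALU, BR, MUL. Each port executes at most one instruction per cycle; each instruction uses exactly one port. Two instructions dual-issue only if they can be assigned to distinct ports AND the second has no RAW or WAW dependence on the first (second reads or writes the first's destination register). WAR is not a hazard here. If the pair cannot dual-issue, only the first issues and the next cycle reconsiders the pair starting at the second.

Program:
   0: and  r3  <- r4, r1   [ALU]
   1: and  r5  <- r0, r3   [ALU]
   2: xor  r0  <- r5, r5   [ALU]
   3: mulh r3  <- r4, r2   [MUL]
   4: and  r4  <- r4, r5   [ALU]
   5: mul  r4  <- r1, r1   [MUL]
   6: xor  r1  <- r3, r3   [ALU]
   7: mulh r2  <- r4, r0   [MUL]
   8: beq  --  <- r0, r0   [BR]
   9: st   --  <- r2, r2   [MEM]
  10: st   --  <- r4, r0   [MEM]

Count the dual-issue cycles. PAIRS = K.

#0 head=0: and.ALU i0 RAW r3
#1 head=1: and.ALU i1 RAW r5
#2 head=2: xor.ALU mulh.MUL i2+i3 dual
#3 head=4: and.ALU i4 WAW r4
#4 head=5: mul.MUL xor.ALU i5+i6 dual
#5 head=7: mulh.MUL i7 no-port MUL/BR
#6 head=8: beq.BR st.MEM i8+i9 dual
#7 head=10: st.MEM i10 tail

PAIRS = 3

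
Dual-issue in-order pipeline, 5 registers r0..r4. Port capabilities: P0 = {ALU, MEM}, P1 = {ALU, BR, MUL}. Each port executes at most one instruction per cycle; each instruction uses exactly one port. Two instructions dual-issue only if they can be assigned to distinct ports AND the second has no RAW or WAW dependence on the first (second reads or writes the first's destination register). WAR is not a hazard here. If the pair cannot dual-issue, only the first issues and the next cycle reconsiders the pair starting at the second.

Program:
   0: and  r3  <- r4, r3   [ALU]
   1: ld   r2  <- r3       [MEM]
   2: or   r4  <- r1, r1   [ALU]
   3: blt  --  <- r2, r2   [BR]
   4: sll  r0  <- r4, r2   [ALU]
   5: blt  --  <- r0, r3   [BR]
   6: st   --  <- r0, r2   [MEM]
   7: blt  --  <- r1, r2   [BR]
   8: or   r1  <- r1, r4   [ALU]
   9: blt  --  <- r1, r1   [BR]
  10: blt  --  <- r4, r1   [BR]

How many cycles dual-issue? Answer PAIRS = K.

#0 head=0: and.ALU i0 RAW r3
#1 head=1: ld.MEM+or.ALU i1/i2 2-wide
#2 head=3: blt.BR+sll.ALU i3/i4 2-wide
#3 head=5: blt.BR+st.MEM i5/i6 2-wide
#4 head=7: blt.BR+or.ALU i7/i8 2-wide
#5 head=9: blt.BR i9 no-port BR/BR
#6 head=10: blt.BR i10 tail

PAIRS = 4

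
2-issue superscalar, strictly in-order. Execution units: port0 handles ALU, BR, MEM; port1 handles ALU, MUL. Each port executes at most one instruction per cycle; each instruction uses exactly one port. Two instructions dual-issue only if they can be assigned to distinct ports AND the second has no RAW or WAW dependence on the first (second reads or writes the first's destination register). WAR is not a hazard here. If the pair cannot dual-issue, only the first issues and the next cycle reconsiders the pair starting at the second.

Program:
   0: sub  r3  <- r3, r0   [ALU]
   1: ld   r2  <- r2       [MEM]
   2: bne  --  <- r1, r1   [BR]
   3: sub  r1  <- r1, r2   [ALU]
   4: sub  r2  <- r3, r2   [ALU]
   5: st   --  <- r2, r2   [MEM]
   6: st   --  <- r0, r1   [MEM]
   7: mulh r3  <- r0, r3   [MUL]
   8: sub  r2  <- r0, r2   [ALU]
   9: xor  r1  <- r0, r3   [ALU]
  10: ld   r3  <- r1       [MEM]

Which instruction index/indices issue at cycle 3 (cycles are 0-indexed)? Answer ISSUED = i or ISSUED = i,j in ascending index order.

ISSUED = 5

#0 head=0: sub/ld i0,i1 2-wide
#1 head=2: bne/sub i2,i3 2-wide
#2 head=4: sub i4 RAW r2
#3 head=5: st i5 no-port MEM/MEM
#4 head=6: st/mulh i6,i7 2-wide
#5 head=8: sub/xor i8,i9 2-wide
#6 head=10: ld i10 tail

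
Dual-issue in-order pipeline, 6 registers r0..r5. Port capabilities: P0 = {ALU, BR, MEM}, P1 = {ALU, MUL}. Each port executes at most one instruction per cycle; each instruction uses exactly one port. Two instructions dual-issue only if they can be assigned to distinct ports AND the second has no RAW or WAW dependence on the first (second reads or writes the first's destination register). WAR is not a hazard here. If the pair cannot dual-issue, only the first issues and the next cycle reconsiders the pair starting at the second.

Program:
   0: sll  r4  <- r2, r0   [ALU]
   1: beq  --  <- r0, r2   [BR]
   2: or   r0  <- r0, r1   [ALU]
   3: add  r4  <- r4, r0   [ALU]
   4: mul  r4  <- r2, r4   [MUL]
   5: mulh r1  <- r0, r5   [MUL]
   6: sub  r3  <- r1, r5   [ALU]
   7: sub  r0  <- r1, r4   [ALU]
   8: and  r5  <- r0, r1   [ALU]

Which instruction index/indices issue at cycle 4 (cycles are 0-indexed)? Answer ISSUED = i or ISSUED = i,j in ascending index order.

ISSUED = 5

0. sll;beq @i0&i1  | pair
1. or @i2  | RAW r0
2. add @i3  | RAW+WAW r4
3. mul @i4  | no-port MUL/MUL
4. mulh @i5  | RAW r1
5. sub;sub @i6&i7  | pair
6. and @i8  | tail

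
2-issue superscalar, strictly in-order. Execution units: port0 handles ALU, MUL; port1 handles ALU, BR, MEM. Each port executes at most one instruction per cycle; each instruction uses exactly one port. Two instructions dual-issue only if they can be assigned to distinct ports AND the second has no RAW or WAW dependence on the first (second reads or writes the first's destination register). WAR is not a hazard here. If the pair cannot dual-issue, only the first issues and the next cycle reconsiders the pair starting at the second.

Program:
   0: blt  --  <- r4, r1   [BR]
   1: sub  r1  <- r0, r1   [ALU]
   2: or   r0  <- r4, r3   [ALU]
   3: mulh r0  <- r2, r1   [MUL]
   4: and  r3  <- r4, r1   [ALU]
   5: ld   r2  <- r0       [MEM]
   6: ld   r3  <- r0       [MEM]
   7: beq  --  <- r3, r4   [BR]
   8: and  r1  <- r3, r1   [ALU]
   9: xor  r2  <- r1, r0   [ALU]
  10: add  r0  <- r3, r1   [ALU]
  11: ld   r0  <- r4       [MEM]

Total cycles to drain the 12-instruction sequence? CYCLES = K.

t=0 i0&i1:blt;sub ; dual
t=1 i2:or ; WAW r0
t=2 i3&i4:mulh;and ; dual
t=3 i5:ld ; no-port MEM/MEM
t=4 i6:ld ; no-port MEM/BR
t=5 i7&i8:beq;and ; dual
t=6 i9&i10:xor;add ; dual
t=7 i11:ld ; tail

CYCLES = 8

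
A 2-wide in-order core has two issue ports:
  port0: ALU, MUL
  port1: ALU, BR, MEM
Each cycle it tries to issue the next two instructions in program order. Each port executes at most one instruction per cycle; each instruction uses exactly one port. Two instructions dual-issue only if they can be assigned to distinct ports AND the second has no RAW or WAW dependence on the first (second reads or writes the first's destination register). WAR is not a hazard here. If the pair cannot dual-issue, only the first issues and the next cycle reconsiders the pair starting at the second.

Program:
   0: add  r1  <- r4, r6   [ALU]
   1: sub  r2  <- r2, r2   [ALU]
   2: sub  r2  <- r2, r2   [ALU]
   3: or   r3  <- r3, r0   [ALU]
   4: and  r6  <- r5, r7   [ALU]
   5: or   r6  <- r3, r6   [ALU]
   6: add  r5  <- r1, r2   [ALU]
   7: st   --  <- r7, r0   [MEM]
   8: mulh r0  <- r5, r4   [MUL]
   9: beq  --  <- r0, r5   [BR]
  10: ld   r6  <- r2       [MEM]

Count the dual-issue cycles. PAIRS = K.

0. add.ALU sub.ALU @i0+i1  | 2-wide
1. sub.ALU or.ALU @i2+i3  | 2-wide
2. and.ALU @i4  | RAW+WAW r6
3. or.ALU add.ALU @i5+i6  | 2-wide
4. st.MEM mulh.MUL @i7+i8  | 2-wide
5. beq.BR @i9  | no-port BR/MEM
6. ld.MEM @i10  | tail

PAIRS = 4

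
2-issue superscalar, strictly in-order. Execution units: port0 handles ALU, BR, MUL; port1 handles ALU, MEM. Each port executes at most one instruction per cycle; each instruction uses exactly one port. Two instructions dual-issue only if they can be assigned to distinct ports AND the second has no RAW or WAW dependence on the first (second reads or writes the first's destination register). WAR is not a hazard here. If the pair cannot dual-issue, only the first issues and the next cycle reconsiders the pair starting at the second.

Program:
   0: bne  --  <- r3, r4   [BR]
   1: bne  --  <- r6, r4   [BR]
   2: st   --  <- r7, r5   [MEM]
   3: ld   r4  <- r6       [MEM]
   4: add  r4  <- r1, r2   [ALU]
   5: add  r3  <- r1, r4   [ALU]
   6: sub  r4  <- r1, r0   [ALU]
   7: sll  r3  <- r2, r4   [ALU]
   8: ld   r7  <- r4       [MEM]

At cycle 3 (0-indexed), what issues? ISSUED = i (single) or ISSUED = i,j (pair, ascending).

ISSUED = 4

c0: i0 bne  no-port BR/BR
c1: i1&i2 bne st  2-wide
c2: i3 ld  WAW r4
c3: i4 add  RAW r4
c4: i5&i6 add sub  2-wide
c5: i7&i8 sll ld  2-wide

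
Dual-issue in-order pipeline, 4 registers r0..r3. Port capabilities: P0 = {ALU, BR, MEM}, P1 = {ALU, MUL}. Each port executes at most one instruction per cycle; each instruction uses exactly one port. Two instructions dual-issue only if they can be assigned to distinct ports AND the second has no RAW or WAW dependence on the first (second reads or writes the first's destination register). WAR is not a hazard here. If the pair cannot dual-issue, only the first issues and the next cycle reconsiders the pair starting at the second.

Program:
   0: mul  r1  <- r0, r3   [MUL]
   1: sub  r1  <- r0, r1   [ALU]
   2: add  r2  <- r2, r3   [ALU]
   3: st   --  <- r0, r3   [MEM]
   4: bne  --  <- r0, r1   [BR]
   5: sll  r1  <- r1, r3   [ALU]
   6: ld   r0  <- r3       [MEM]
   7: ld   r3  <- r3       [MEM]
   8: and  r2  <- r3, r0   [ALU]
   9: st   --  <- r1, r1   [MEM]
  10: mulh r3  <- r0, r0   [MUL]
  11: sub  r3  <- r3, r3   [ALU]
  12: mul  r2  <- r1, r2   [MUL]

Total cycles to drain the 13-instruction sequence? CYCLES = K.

c0: i0 mul.MUL  RAW+WAW r1
c1: i1/i2 sub.ALU+add.ALU  dual
c2: i3 st.MEM  no-port MEM/BR
c3: i4/i5 bne.BR+sll.ALU  dual
c4: i6 ld.MEM  no-port MEM/MEM
c5: i7 ld.MEM  RAW r3
c6: i8/i9 and.ALU+st.MEM  dual
c7: i10 mulh.MUL  RAW+WAW r3
c8: i11/i12 sub.ALU+mul.MUL  dual

CYCLES = 9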